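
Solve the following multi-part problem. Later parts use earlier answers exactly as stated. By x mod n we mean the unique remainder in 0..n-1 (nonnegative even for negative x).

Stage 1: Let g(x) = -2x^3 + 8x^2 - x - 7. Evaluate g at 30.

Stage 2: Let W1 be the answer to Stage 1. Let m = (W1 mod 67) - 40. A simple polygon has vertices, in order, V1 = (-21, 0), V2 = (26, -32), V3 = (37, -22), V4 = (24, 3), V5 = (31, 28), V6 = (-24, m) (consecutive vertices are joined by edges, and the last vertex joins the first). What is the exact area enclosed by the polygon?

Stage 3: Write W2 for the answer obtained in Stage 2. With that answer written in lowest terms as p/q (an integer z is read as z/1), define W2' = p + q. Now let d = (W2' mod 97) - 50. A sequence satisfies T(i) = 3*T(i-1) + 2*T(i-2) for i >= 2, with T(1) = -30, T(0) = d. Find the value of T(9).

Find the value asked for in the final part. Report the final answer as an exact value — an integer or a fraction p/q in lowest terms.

Stage 1: -2*(30)^3 + 8*(30)^2 - 1*(30)^1 - 7 = (-54000) + (7200) + (-30) + (-7) = -46837; answer -46837
Stage 2: W1 = -46837; m = 23; cross terms: (-21*-32 - 26*0)=672, (26*-22 - 37*-32)=612, (37*3 - 24*-22)=639, (24*28 - 31*3)=579, (31*23 - -24*28)=1385, (-24*0 - -21*23)=483; twice the area = |4370| = 4370; area = 2185; answer 2185
Stage 3: W2 = 2185; threaded value p + q = 2186; d = 2; T(2) = 3*(-30) + 2*(2) = -86; iterating: T(2)=-86, T(3)=-318, T(4)=-1126, T(5)=-4014, T(6)=-14294, T(7)=-50910, T(8)=-181318, T(9)=-645774; answer -645774

-645774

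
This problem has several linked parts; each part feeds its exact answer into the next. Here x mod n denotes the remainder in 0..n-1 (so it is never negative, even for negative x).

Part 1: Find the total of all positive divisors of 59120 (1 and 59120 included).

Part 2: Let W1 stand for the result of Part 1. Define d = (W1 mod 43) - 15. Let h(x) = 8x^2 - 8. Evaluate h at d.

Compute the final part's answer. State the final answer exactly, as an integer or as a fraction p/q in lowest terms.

Part 1: 59120 = 2^4 * 5 * 739; sigma = (1 + 2 + 4 + 8 + 16) * (1 + 5) * (1 + 739) = 31 * 6 * 740 = 137640; answer 137640
Part 2: W1 = 137640; d = 25; 8*(25)^2 - 8 = (5000) + (-8) = 4992; answer 4992

4992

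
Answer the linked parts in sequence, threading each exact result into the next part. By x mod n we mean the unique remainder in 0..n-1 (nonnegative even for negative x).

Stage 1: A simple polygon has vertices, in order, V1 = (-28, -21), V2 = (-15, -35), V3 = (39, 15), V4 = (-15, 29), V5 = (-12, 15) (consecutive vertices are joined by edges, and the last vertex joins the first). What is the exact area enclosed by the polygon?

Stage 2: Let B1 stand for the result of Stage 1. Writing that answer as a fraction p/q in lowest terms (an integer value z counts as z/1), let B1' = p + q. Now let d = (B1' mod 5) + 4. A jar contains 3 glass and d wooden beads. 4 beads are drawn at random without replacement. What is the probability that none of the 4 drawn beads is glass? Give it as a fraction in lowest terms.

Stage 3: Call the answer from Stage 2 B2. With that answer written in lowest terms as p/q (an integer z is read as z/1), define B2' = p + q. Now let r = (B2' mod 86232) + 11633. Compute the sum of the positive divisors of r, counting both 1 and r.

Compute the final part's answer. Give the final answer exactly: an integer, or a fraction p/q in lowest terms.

16874

Stage 1: cross terms: (-28*-35 - -15*-21)=665, (-15*15 - 39*-35)=1140, (39*29 - -15*15)=1356, (-15*15 - -12*29)=123, (-12*-21 - -28*15)=672; twice the area = |3956| = 3956; area = 1978; answer 1978
Stage 2: B1 = 1978; threaded value p + q = 1979; d = 8; total draws C(11,4) = 330; favorable C(8,4) = 70; P = 7/33; answer 7/33
Stage 3: B2 = 7/33; threaded value p + q = 40; r = 11673; 11673 = 3^2 * 1297; sigma = (1 + 3 + 9) * (1 + 1297) = 13 * 1298 = 16874; answer 16874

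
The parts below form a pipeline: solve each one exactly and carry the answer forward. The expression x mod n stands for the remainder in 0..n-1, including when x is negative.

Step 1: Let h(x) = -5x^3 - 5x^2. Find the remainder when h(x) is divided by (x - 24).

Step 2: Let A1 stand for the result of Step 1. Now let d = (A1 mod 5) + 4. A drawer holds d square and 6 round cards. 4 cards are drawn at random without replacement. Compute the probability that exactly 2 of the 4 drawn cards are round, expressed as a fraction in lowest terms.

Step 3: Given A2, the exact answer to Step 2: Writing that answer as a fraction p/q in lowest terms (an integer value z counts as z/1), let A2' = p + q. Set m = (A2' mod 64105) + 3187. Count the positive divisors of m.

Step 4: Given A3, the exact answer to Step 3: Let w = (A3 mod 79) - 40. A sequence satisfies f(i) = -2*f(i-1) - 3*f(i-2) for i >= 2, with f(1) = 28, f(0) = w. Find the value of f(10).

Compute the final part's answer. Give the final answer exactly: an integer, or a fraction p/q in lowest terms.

Step 1: remainder = value at the root: -5*(24)^3 - 5*(24)^2 = (-69120) + (-2880) = -72000; answer -72000
Step 2: A1 = -72000; d = 4; total draws C(10,4) = 210; favorable C(6,2)*C(4,2) = 90; P = 3/7; answer 3/7
Step 3: A2 = 3/7; threaded value p + q = 10; m = 3197; 3197 = 23 * 139; number of divisors = (1+1) * (1+1) = 4; answer 4
Step 4: A3 = 4; w = -36; f(2) = -2*(28) - 3*(-36) = 52; iterating: f(2)=52, f(3)=-188, f(4)=220, f(5)=124, f(6)=-908, f(7)=1444, f(8)=-164, f(9)=-4004, f(10)=8500; answer 8500

8500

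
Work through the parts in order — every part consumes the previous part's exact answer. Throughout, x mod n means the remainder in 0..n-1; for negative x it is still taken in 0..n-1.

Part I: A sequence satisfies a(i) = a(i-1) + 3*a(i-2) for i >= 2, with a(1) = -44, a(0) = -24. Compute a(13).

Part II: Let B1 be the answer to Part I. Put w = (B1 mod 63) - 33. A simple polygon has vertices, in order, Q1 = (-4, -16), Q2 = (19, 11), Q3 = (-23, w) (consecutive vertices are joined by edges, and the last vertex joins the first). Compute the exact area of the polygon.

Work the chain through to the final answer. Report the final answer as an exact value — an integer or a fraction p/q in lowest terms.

Part I: a(2) = 1*(-44) + 3*(-24) = -116; iterating: a(2)=-116, a(3)=-248, a(4)=-596, a(5)=-1340, a(6)=-3128, a(7)=-7148, a(8)=-16532, a(9)=-37976, a(10)=-87572, a(11)=-201500, a(12)=-464216, a(13)=-1068716; answer -1068716
Part II: B1 = -1068716; w = -17; cross terms: (-4*11 - 19*-16)=260, (19*-17 - -23*11)=-70, (-23*-16 - -4*-17)=300; twice the area = |490| = 490; area = 245; answer 245

245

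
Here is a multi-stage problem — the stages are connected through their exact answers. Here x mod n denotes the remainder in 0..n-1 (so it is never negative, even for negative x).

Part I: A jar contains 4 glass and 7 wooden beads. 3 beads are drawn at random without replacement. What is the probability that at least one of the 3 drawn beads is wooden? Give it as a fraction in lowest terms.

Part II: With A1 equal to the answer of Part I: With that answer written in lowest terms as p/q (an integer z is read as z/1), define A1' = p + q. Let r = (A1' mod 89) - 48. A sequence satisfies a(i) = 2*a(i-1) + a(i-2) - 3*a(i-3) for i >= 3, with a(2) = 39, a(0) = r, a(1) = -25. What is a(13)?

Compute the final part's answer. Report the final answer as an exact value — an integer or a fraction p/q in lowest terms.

Part I: total draws C(11,3) = 165; complement C(4,3) = 4; favorable 165 - 4 = 161; P = 161/165; answer 161/165
Part II: A1 = 161/165; threaded value p + q = 326; r = 11; a(3) = 2*(39) + 1*(-25) - 3*(11) = 20; iterating: a(3)=20, a(4)=154, a(5)=211, a(6)=516, a(7)=781, a(8)=1445, a(9)=2123, a(10)=3348, a(11)=4484, a(12)=5947, a(13)=6334; answer 6334

6334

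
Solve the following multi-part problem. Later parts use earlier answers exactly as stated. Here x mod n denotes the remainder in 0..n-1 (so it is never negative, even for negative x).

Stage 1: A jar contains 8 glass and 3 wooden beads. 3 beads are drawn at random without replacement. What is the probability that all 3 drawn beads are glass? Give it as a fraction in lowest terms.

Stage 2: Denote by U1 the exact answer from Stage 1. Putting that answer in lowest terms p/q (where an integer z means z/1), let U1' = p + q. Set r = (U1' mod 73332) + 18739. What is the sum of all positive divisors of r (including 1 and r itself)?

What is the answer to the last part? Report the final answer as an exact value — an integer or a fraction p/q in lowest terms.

Stage 1: total draws C(11,3) = 165; favorable C(8,3) = 56; P = 56/165; answer 56/165
Stage 2: U1 = 56/165; threaded value p + q = 221; r = 18960; 18960 = 2^4 * 3 * 5 * 79; sigma = (1 + 2 + 4 + 8 + 16) * (1 + 3) * (1 + 5) * (1 + 79) = 31 * 4 * 6 * 80 = 59520; answer 59520

59520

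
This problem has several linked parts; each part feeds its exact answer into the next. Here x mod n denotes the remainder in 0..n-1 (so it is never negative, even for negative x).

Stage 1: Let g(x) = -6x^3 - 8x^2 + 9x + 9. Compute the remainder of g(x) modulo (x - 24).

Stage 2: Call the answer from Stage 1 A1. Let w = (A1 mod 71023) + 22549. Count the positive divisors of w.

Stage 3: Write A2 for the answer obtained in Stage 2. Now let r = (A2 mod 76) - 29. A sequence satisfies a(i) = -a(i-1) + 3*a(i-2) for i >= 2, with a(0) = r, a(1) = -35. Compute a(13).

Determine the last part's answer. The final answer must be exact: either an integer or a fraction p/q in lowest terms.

Stage 1: remainder = value at the root: -6*(24)^3 - 8*(24)^2 + 9*(24)^1 + 9 = (-82944) + (-4608) + (216) + (9) = -87327; answer -87327
Stage 2: A1 = -87327; w = 77268; 77268 = 2^2 * 3 * 47 * 137; number of divisors = (2+1) * (1+1) * (1+1) * (1+1) = 24; answer 24
Stage 3: A2 = 24; r = -5; a(2) = -1*(-35) + 3*(-5) = 20; iterating: a(2)=20, a(3)=-125, a(4)=185, a(5)=-560, a(6)=1115, a(7)=-2795, a(8)=6140, a(9)=-14525, a(10)=32945, a(11)=-76520, a(12)=175355, a(13)=-404915; answer -404915

-404915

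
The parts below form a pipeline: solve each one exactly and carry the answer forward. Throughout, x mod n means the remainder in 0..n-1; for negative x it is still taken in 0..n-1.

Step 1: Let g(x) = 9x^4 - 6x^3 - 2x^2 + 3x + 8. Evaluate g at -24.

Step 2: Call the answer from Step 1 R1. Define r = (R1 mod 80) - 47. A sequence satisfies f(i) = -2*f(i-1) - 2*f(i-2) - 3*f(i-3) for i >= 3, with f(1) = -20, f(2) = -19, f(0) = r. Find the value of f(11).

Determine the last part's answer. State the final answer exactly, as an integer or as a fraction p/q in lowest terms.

Step 1: 9*(-24)^4 - 6*(-24)^3 - 2*(-24)^2 + 3*(-24)^1 + 8 = (2985984) + (82944) + (-1152) + (-72) + (8) = 3067712; answer 3067712
Step 2: R1 = 3067712; r = -15; f(3) = -2*(-19) - 2*(-20) - 3*(-15) = 123; iterating: f(3)=123, f(4)=-148, f(5)=107, f(6)=-287, f(7)=804, f(8)=-1355, f(9)=1963, f(10)=-3628, f(11)=7395; answer 7395

7395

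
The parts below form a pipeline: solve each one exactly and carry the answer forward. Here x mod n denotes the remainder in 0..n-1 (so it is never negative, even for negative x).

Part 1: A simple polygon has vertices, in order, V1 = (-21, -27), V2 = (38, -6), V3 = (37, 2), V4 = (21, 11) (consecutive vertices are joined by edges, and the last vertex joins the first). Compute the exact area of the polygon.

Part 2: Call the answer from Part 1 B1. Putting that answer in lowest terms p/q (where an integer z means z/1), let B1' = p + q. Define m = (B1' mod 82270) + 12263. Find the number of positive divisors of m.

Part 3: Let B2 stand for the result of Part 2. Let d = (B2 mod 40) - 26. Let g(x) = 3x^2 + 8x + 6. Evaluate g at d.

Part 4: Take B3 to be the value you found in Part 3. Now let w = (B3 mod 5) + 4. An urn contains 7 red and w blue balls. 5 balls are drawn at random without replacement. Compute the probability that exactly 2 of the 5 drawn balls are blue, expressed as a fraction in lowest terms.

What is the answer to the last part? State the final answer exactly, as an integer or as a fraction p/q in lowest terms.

175/396

Part 1: cross terms: (-21*-6 - 38*-27)=1152, (38*2 - 37*-6)=298, (37*11 - 21*2)=365, (21*-27 - -21*11)=-336; twice the area = |1479| = 1479; area = 1479/2; answer 1479/2
Part 2: B1 = 1479/2; threaded value p + q = 1481; m = 13744; 13744 = 2^4 * 859; number of divisors = (4+1) * (1+1) = 10; answer 10
Part 3: B2 = 10; d = -16; 3*(-16)^2 + 8*(-16)^1 + 6 = (768) + (-128) + (6) = 646; answer 646
Part 4: B3 = 646; w = 5; total draws C(12,5) = 792; favorable C(5,2)*C(7,3) = 350; P = 175/396; answer 175/396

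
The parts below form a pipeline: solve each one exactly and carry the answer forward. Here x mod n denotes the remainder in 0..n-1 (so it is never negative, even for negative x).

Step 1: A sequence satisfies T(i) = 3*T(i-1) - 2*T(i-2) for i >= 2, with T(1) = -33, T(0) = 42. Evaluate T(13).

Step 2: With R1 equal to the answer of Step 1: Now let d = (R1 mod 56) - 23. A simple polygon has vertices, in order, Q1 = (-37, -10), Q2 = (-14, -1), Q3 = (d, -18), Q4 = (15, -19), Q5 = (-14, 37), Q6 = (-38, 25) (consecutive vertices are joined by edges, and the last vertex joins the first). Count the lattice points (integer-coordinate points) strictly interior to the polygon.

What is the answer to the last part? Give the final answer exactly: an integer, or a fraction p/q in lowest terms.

Step 1: T(2) = 3*(-33) - 2*(42) = -183; iterating: T(2)=-183, T(3)=-483, T(4)=-1083, T(5)=-2283, T(6)=-4683, T(7)=-9483, T(8)=-19083, T(9)=-38283, T(10)=-76683, T(11)=-153483, T(12)=-307083, T(13)=-614283; answer -614283
Step 2: R1 = -614283; d = 14; cross terms: (-37*-1 - -14*-10)=-103, (-14*-18 - 14*-1)=266, (14*-19 - 15*-18)=4, (15*37 - -14*-19)=289, (-14*25 - -38*37)=1056, (-38*-10 - -37*25)=1305; twice the area = |2817| = 2817; area = 2817/2; boundary points = 1 + 1 + 1 + 1 + 12 + 1 = 17; strictly interior points = area - boundary/2 + 1 = 1401; answer 1401

1401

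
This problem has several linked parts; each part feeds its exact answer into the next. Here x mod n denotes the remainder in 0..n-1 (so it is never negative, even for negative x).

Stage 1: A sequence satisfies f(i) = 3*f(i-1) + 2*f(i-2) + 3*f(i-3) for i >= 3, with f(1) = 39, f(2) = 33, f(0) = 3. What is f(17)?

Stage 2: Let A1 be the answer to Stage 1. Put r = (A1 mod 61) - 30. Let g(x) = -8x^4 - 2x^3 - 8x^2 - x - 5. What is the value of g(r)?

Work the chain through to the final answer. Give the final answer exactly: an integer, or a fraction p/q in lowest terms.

Stage 1: f(3) = 3*(33) + 2*(39) + 3*(3) = 186; iterating: f(3)=186, f(4)=741, f(5)=2694, f(6)=10122, f(7)=37977, f(8)=142257, f(9)=533091, f(10)=1997718, f(11)=7486107, f(12)=28053030, f(13)=105124458, f(14)=393937755, f(15)=1476221271, f(16)=5531912697, f(17)=20729993898; answer 20729993898
Stage 2: A1 = 20729993898; r = 3; -8*(3)^4 - 2*(3)^3 - 8*(3)^2 - 1*(3)^1 - 5 = (-648) + (-54) + (-72) + (-3) + (-5) = -782; answer -782

-782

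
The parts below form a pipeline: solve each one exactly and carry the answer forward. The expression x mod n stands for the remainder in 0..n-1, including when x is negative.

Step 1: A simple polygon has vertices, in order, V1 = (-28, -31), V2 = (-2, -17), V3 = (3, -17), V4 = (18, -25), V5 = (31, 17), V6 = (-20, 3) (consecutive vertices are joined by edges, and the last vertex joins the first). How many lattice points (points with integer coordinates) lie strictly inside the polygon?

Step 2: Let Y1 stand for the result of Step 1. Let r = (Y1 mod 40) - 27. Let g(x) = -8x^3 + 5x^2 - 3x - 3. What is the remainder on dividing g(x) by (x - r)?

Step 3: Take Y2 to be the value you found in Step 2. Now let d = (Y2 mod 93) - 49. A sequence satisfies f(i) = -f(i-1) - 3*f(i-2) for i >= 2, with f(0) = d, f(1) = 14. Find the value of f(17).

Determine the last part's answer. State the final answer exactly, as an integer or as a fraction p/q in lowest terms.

Step 1: cross terms: (-28*-17 - -2*-31)=414, (-2*-17 - 3*-17)=85, (3*-25 - 18*-17)=231, (18*17 - 31*-25)=1081, (31*3 - -20*17)=433, (-20*-31 - -28*3)=704; twice the area = |2948| = 2948; area = 1474; boundary points = 2 + 5 + 1 + 1 + 1 + 2 = 12; strictly interior points = area - boundary/2 + 1 = 1469; answer 1469
Step 2: Y1 = 1469; r = 2; remainder = value at the root: -8*(2)^3 + 5*(2)^2 - 3*(2)^1 - 3 = (-64) + (20) + (-6) + (-3) = -53; answer -53
Step 3: Y2 = -53; d = -9; f(2) = -1*(14) - 3*(-9) = 13; iterating: f(2)=13, f(3)=-55, f(4)=16, f(5)=149, f(6)=-197, f(7)=-250, f(8)=841, f(9)=-91, f(10)=-2432, f(11)=2705, f(12)=4591, f(13)=-12706, f(14)=-1067, f(15)=39185, f(16)=-35984, f(17)=-81571; answer -81571

-81571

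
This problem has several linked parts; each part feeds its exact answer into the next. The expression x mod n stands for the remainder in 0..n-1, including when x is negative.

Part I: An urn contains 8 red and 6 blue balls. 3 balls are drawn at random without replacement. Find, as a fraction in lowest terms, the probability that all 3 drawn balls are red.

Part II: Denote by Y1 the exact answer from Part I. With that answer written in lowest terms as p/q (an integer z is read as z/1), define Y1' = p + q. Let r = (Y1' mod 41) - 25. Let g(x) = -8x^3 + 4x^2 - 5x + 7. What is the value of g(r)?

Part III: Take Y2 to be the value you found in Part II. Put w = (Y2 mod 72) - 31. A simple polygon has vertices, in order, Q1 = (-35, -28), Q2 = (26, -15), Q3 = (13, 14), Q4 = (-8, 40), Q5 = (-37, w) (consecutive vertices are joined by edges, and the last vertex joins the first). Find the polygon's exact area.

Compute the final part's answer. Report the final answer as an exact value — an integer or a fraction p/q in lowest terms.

Part I: total draws C(14,3) = 364; favorable C(8,3) = 56; P = 2/13; answer 2/13
Part II: Y1 = 2/13; threaded value p + q = 15; r = -10; -8*(-10)^3 + 4*(-10)^2 - 5*(-10)^1 + 7 = (8000) + (400) + (50) + (7) = 8457; answer 8457
Part III: Y2 = 8457; w = 2; cross terms: (-35*-15 - 26*-28)=1253, (26*14 - 13*-15)=559, (13*40 - -8*14)=632, (-8*2 - -37*40)=1464, (-37*-28 - -35*2)=1106; twice the area = |5014| = 5014; area = 2507; answer 2507

2507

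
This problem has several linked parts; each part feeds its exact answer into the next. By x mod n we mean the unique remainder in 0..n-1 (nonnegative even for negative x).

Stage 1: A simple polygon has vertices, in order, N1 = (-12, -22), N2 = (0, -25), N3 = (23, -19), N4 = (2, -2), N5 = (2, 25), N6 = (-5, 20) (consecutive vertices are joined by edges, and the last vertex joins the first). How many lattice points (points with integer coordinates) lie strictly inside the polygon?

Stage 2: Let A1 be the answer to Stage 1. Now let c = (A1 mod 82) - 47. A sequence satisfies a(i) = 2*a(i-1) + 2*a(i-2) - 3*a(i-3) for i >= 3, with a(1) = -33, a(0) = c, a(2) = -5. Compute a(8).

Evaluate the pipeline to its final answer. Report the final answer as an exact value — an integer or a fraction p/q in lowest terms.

Stage 1: cross terms: (-12*-25 - 0*-22)=300, (0*-19 - 23*-25)=575, (23*-2 - 2*-19)=-8, (2*25 - 2*-2)=54, (2*20 - -5*25)=165, (-5*-22 - -12*20)=350; twice the area = |1436| = 1436; area = 718; boundary points = 3 + 1 + 1 + 27 + 1 + 7 = 40; strictly interior points = area - boundary/2 + 1 = 699; answer 699
Stage 2: A1 = 699; c = -4; a(3) = 2*(-5) + 2*(-33) - 3*(-4) = -64; iterating: a(3)=-64, a(4)=-39, a(5)=-191, a(6)=-268, a(7)=-801, a(8)=-1565; answer -1565

-1565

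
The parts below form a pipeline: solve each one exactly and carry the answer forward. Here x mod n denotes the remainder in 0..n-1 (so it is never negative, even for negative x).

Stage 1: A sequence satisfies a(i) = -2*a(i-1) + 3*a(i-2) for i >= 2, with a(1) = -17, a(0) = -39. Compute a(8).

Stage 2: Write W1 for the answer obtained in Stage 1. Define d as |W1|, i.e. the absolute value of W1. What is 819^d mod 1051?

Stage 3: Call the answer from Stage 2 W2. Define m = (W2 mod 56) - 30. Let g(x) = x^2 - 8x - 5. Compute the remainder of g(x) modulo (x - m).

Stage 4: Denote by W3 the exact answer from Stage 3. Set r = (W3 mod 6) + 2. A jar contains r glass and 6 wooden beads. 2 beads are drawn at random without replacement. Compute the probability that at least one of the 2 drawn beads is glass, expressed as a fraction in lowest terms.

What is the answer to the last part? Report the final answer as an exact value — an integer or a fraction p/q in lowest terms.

13/28

Stage 1: a(2) = -2*(-17) + 3*(-39) = -83; iterating: a(2)=-83, a(3)=115, a(4)=-479, a(5)=1303, a(6)=-4043, a(7)=11995, a(8)=-36119; answer -36119
Stage 2: W1 = -36119; d = 36119; squarings mod 1051: 819^1=819, 819^2=223, 819^4=332, 819^8=920, 819^16=345, 819^32=262, 819^64=329, 819^128=1039, 819^256=144, 819^512=767, 819^1024=780, 819^2048=922, 819^4096=876, 819^8192=146, 819^16384=296, 819^32768=383; 819^36119 = 819^1 * 819^2 * 819^4 * 819^16 * 819^256 * 819^1024 * 819^2048 * 819^32768 = 791 (mod 1051); answer 791
Stage 3: W2 = 791; m = -23; remainder = value at the root: 1*(-23)^2 - 8*(-23)^1 - 5 = (529) + (184) + (-5) = 708; answer 708
Stage 4: W3 = 708; r = 2; total draws C(8,2) = 28; complement C(6,2) = 15; favorable 28 - 15 = 13; P = 13/28; answer 13/28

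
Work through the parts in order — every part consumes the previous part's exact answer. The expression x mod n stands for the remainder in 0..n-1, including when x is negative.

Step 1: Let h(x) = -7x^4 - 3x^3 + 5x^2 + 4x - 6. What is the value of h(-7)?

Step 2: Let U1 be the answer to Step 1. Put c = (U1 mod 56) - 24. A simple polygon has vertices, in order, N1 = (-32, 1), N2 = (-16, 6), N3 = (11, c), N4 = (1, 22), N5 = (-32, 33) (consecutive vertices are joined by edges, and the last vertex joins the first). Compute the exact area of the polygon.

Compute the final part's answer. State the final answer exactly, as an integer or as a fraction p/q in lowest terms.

Step 1: -7*(-7)^4 - 3*(-7)^3 + 5*(-7)^2 + 4*(-7)^1 - 6 = (-16807) + (1029) + (245) + (-28) + (-6) = -15567; answer -15567
Step 2: U1 = -15567; c = -23; cross terms: (-32*6 - -16*1)=-176, (-16*-23 - 11*6)=302, (11*22 - 1*-23)=265, (1*33 - -32*22)=737, (-32*1 - -32*33)=1024; twice the area = |2152| = 2152; area = 1076; answer 1076

1076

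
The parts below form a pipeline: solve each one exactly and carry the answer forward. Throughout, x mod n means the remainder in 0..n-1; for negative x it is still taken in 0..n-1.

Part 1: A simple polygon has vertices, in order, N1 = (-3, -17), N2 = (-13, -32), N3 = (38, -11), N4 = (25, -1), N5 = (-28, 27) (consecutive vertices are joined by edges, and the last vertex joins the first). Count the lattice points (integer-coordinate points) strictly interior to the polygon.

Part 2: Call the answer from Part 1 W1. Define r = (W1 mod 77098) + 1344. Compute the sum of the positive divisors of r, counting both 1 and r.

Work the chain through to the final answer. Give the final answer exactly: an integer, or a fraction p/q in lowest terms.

Part 1: cross terms: (-3*-32 - -13*-17)=-125, (-13*-11 - 38*-32)=1359, (38*-1 - 25*-11)=237, (25*27 - -28*-1)=647, (-28*-17 - -3*27)=557; twice the area = |2675| = 2675; area = 2675/2; boundary points = 5 + 3 + 1 + 1 + 1 = 11; strictly interior points = area - boundary/2 + 1 = 1333; answer 1333
Part 2: W1 = 1333; r = 2677; 2677 is prime, so its only divisors are 1 and 2677; sigma = 1 + 2677 = 2678; answer 2678

2678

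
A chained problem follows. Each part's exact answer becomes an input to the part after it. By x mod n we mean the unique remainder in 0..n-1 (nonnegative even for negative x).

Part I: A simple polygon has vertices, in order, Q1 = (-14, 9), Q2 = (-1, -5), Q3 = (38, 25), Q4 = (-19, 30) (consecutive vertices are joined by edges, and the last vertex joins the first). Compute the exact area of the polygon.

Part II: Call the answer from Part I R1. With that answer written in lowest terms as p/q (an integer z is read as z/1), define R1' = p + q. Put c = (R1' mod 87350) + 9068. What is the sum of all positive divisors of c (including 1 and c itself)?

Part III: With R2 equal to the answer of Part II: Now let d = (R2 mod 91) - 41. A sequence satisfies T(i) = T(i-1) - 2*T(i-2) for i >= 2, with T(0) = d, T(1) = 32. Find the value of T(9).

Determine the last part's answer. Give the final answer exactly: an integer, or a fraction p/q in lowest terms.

-280

Part I: cross terms: (-14*-5 - -1*9)=79, (-1*25 - 38*-5)=165, (38*30 - -19*25)=1615, (-19*9 - -14*30)=249; twice the area = |2108| = 2108; area = 1054; answer 1054
Part II: R1 = 1054; threaded value p + q = 1055; c = 10123; 10123 = 53 * 191; sigma = (1 + 53) * (1 + 191) = 54 * 192 = 10368; answer 10368
Part III: R2 = 10368; d = 44; T(2) = 1*(32) - 2*(44) = -56; iterating: T(2)=-56, T(3)=-120, T(4)=-8, T(5)=232, T(6)=248, T(7)=-216, T(8)=-712, T(9)=-280; answer -280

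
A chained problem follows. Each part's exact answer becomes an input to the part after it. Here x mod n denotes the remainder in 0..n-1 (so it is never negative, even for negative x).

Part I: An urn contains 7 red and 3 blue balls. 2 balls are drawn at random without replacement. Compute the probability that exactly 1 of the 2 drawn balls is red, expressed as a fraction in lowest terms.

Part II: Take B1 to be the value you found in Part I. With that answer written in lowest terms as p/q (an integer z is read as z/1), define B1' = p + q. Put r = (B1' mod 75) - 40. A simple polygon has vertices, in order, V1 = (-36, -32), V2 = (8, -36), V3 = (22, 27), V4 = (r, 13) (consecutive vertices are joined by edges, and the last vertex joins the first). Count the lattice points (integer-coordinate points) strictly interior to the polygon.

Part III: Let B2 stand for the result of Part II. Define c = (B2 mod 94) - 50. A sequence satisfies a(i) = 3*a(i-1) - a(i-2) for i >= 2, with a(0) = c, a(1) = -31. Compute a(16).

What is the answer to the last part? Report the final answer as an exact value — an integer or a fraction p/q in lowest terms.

Part I: total draws C(10,2) = 45; favorable C(7,1)*C(3,1) = 21; P = 7/15; answer 7/15
Part II: B1 = 7/15; threaded value p + q = 22; r = -18; cross terms: (-36*-36 - 8*-32)=1552, (8*27 - 22*-36)=1008, (22*13 - -18*27)=772, (-18*-32 - -36*13)=1044; twice the area = |4376| = 4376; area = 2188; boundary points = 4 + 7 + 2 + 9 = 22; strictly interior points = area - boundary/2 + 1 = 2178; answer 2178
Part III: B2 = 2178; c = -34; a(2) = 3*(-31) - 1*(-34) = -59; iterating: a(2)=-59, a(3)=-146, a(4)=-379, a(5)=-991, a(6)=-2594, a(7)=-6791, a(8)=-17779, a(9)=-46546, a(10)=-121859, a(11)=-319031, a(12)=-835234, a(13)=-2186671, a(14)=-5724779, a(15)=-14987666, a(16)=-39238219; answer -39238219

-39238219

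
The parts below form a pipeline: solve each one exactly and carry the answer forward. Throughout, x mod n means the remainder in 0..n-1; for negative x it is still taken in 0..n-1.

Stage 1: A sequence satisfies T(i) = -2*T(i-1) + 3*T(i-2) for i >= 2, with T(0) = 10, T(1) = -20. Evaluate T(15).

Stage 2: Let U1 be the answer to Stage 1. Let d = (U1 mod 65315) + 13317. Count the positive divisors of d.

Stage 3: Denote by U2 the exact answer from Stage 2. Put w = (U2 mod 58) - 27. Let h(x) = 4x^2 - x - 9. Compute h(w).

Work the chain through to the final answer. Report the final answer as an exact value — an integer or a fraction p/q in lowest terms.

Stage 1: T(2) = -2*(-20) + 3*(10) = 70; iterating: T(2)=70, T(3)=-200, T(4)=610, T(5)=-1820, T(6)=5470, T(7)=-16400, T(8)=49210, T(9)=-147620, T(10)=442870, T(11)=-1328600, T(12)=3985810, T(13)=-11957420, T(14)=35872270, T(15)=-107616800; answer -107616800
Stage 2: U1 = -107616800; d = 35637; 35637 = 3 * 7 * 1697; number of divisors = (1+1) * (1+1) * (1+1) = 8; answer 8
Stage 3: U2 = 8; w = -19; 4*(-19)^2 - 1*(-19)^1 - 9 = (1444) + (19) + (-9) = 1454; answer 1454

1454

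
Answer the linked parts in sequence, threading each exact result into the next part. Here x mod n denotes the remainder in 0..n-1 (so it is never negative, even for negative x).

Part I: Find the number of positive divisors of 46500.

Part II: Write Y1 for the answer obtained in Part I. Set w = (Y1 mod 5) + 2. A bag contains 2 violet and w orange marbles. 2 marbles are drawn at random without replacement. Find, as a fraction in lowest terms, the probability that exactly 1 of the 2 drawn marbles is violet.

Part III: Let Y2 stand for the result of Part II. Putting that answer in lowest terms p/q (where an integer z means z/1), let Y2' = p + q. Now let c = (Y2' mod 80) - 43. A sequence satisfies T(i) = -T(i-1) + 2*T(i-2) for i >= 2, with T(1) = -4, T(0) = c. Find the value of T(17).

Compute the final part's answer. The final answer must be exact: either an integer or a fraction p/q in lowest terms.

Part I: 46500 = 2^2 * 3 * 5^3 * 31; number of divisors = (2+1) * (1+1) * (3+1) * (1+1) = 48; answer 48
Part II: Y1 = 48; w = 5; total draws C(7,2) = 21; favorable C(2,1)*C(5,1) = 10; P = 10/21; answer 10/21
Part III: Y2 = 10/21; threaded value p + q = 31; c = -12; T(2) = -1*(-4) + 2*(-12) = -20; iterating: T(2)=-20, T(3)=12, T(4)=-52, T(5)=76, T(6)=-180, T(7)=332, T(8)=-692, T(9)=1356, T(10)=-2740, T(11)=5452, T(12)=-10932, T(13)=21836, T(14)=-43700, T(15)=87372, T(16)=-174772, T(17)=349516; answer 349516

349516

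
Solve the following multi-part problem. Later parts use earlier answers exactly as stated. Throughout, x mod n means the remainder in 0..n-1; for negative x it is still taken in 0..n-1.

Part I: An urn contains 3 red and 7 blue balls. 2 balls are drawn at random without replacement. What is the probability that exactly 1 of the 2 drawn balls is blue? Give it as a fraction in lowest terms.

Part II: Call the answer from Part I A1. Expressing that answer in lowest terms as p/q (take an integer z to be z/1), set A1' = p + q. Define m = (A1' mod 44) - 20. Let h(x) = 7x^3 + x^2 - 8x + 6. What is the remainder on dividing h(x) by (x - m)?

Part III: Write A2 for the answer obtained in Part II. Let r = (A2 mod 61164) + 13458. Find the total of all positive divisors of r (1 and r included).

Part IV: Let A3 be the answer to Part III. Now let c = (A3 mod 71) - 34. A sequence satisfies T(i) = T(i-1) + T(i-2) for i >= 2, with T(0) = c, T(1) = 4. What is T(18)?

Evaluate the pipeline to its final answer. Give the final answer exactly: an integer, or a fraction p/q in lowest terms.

754

Part I: total draws C(10,2) = 45; favorable C(7,1)*C(3,1) = 21; P = 7/15; answer 7/15
Part II: A1 = 7/15; threaded value p + q = 22; m = 2; remainder = value at the root: 7*(2)^3 + 1*(2)^2 - 8*(2)^1 + 6 = (56) + (4) + (-16) + (6) = 50; answer 50
Part III: A2 = 50; r = 13508; 13508 = 2^2 * 11 * 307; sigma = (1 + 2 + 4) * (1 + 11) * (1 + 307) = 7 * 12 * 308 = 25872; answer 25872
Part IV: A3 = 25872; c = -6; T(2) = 1*(4) + 1*(-6) = -2; iterating: T(2)=-2, T(3)=2, T(4)=0, T(5)=2, T(6)=2, T(7)=4, T(8)=6, T(9)=10, T(10)=16, T(11)=26, T(12)=42, T(13)=68, T(14)=110, T(15)=178, T(16)=288, T(17)=466, T(18)=754; answer 754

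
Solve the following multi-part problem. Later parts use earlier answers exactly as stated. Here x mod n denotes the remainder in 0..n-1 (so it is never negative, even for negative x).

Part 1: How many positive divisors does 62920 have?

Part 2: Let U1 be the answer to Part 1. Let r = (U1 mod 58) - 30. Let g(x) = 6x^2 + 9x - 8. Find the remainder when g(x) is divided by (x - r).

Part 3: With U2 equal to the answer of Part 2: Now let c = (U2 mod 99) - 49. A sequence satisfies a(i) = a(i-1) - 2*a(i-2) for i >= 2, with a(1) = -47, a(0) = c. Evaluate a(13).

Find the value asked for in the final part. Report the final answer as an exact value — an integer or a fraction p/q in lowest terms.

Part 1: 62920 = 2^3 * 5 * 11^2 * 13; number of divisors = (3+1) * (1+1) * (2+1) * (1+1) = 48; answer 48
Part 2: U1 = 48; r = 18; remainder = value at the root: 6*(18)^2 + 9*(18)^1 - 8 = (1944) + (162) + (-8) = 2098; answer 2098
Part 3: U2 = 2098; c = -30; a(2) = 1*(-47) - 2*(-30) = 13; iterating: a(2)=13, a(3)=107, a(4)=81, a(5)=-133, a(6)=-295, a(7)=-29, a(8)=561, a(9)=619, a(10)=-503, a(11)=-1741, a(12)=-735, a(13)=2747; answer 2747

2747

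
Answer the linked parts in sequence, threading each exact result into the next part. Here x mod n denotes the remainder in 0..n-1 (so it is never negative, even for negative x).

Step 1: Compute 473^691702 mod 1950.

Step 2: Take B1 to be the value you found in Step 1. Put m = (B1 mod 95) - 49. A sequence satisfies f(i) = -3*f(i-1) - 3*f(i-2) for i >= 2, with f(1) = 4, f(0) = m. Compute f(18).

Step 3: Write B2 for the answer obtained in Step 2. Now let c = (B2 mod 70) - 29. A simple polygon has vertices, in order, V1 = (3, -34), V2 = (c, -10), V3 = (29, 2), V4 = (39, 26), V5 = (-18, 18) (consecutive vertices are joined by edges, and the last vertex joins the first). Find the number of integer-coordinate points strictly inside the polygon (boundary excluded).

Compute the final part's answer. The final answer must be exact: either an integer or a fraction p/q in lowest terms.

Step 1: squarings mod 1950: 473^1=473, 473^2=1429, 473^4=391, 473^8=781, 473^16=1561, 473^32=1171, 473^64=391, 473^128=781, 473^256=1561, 473^512=1171, 473^1024=391, 473^2048=781, 473^4096=1561, 473^8192=1171, 473^16384=391, 473^32768=781, 473^65536=1561, 473^131072=1171, 473^262144=391, 473^524288=781; 473^691702 = 473^2 * 473^4 * 473^16 * 473^32 * 473^64 * 473^128 * 473^256 * 473^1024 * 473^2048 * 473^32768 * 473^131072 * 473^524288 = 1429 (mod 1950); answer 1429
Step 2: B1 = 1429; m = -45; f(2) = -3*(4) - 3*(-45) = 123; iterating: f(2)=123, f(3)=-381, f(4)=774, f(5)=-1179, f(6)=1215, f(7)=-108, f(8)=-3321, f(9)=10287, f(10)=-20898, f(11)=31833, f(12)=-32805, f(13)=2916, f(14)=89667, f(15)=-277749, f(16)=564246, f(17)=-859491, f(18)=885735; answer 885735
Step 3: B2 = 885735; c = -4; cross terms: (3*-10 - -4*-34)=-166, (-4*2 - 29*-10)=282, (29*26 - 39*2)=676, (39*18 - -18*26)=1170, (-18*-34 - 3*18)=558; twice the area = |2520| = 2520; area = 1260; boundary points = 1 + 3 + 2 + 1 + 1 = 8; strictly interior points = area - boundary/2 + 1 = 1257; answer 1257

1257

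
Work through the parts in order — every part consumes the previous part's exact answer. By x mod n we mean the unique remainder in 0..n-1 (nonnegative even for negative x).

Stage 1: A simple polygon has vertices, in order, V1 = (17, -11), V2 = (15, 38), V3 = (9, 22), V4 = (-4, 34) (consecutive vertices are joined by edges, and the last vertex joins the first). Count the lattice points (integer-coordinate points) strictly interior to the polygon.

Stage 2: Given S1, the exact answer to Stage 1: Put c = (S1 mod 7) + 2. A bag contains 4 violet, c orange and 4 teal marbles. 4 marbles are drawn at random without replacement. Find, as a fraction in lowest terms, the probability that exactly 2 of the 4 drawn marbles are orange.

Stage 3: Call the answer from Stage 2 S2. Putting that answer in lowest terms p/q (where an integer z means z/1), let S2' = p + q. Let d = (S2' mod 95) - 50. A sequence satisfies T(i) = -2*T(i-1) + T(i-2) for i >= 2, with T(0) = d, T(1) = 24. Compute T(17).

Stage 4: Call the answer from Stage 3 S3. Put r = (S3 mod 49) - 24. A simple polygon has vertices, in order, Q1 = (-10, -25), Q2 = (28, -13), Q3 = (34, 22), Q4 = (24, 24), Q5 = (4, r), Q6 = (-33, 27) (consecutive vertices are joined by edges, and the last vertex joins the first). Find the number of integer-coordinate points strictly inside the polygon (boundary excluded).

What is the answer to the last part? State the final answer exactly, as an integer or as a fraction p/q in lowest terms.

1695

Stage 1: cross terms: (17*38 - 15*-11)=811, (15*22 - 9*38)=-12, (9*34 - -4*22)=394, (-4*-11 - 17*34)=-534; twice the area = |659| = 659; area = 659/2; boundary points = 1 + 2 + 1 + 3 = 7; strictly interior points = area - boundary/2 + 1 = 327; answer 327
Stage 2: S1 = 327; c = 7; total draws C(15,4) = 1365; favorable C(7,2)*C(8,2) = 588; P = 28/65; answer 28/65
Stage 3: S2 = 28/65; threaded value p + q = 93; d = 43; T(2) = -2*(24) + 1*(43) = -5; iterating: T(2)=-5, T(3)=34, T(4)=-73, T(5)=180, T(6)=-433, T(7)=1046, T(8)=-2525, T(9)=6096, T(10)=-14717, T(11)=35530, T(12)=-85777, T(13)=207084, T(14)=-499945, T(15)=1206974, T(16)=-2913893, T(17)=7034760; answer 7034760
Stage 4: S3 = 7034760; r = 2; cross terms: (-10*-13 - 28*-25)=830, (28*22 - 34*-13)=1058, (34*24 - 24*22)=288, (24*2 - 4*24)=-48, (4*27 - -33*2)=174, (-33*-25 - -10*27)=1095; twice the area = |3397| = 3397; area = 3397/2; boundary points = 2 + 1 + 2 + 2 + 1 + 1 = 9; strictly interior points = area - boundary/2 + 1 = 1695; answer 1695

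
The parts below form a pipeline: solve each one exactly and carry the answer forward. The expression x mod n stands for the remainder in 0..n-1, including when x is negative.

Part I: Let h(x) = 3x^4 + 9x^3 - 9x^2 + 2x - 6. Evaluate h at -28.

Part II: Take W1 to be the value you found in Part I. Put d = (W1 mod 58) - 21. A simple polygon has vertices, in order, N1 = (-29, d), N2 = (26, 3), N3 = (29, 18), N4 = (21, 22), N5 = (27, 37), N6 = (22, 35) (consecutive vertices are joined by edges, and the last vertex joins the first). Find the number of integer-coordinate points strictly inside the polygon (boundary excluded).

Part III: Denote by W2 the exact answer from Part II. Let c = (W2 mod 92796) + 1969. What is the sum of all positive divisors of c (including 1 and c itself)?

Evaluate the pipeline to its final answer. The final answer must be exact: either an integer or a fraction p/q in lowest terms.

3420

Part I: 3*(-28)^4 + 9*(-28)^3 - 9*(-28)^2 + 2*(-28)^1 - 6 = (1843968) + (-197568) + (-7056) + (-56) + (-6) = 1639282; answer 1639282
Part II: W1 = 1639282; d = 7; cross terms: (-29*3 - 26*7)=-269, (26*18 - 29*3)=381, (29*22 - 21*18)=260, (21*37 - 27*22)=183, (27*35 - 22*37)=131, (22*7 - -29*35)=1169; twice the area = |1855| = 1855; area = 1855/2; boundary points = 1 + 3 + 4 + 3 + 1 + 1 = 13; strictly interior points = area - boundary/2 + 1 = 922; answer 922
Part III: W2 = 922; c = 2891; 2891 = 7^2 * 59; sigma = (1 + 7 + 49) * (1 + 59) = 57 * 60 = 3420; answer 3420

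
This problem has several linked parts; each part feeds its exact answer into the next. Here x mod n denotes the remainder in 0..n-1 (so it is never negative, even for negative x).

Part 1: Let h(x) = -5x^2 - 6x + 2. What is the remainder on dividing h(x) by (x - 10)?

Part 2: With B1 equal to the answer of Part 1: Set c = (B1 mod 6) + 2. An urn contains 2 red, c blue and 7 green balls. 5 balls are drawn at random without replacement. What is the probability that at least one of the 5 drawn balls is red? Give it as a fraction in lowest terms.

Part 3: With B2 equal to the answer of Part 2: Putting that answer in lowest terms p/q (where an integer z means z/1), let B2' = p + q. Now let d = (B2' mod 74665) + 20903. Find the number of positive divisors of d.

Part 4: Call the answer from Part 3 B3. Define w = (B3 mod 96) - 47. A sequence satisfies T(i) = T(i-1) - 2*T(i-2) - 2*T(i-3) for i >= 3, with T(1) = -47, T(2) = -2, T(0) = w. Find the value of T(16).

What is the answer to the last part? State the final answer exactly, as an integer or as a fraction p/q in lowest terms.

Part 1: remainder = value at the root: -5*(10)^2 - 6*(10)^1 + 2 = (-500) + (-60) + (2) = -558; answer -558
Part 2: B1 = -558; c = 2; total draws C(11,5) = 462; complement C(9,5) = 126; favorable 462 - 126 = 336; P = 8/11; answer 8/11
Part 3: B2 = 8/11; threaded value p + q = 19; d = 20922; 20922 = 2 * 3 * 11 * 317; number of divisors = (1+1) * (1+1) * (1+1) * (1+1) = 16; answer 16
Part 4: B3 = 16; w = -31; T(3) = 1*(-2) - 2*(-47) - 2*(-31) = 154; iterating: T(3)=154, T(4)=252, T(5)=-52, T(6)=-864, T(7)=-1264, T(8)=568, T(9)=4824, T(10)=6216, T(11)=-4568, T(12)=-26648, T(13)=-29944, T(14)=32488, T(15)=145672, T(16)=140584; answer 140584

140584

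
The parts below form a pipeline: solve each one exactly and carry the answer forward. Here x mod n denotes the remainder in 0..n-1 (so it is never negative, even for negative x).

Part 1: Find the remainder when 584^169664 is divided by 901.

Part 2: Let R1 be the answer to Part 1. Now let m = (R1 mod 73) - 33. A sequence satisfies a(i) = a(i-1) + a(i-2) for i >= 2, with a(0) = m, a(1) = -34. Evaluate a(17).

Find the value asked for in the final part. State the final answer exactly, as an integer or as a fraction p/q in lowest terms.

Part 1: squarings mod 901: 584^1=584, 584^2=478, 584^4=531, 584^8=849, 584^16=1, 584^32=1, 584^64=1, 584^128=1, 584^256=1, 584^512=1, 584^1024=1, 584^2048=1, 584^4096=1, 584^8192=1, 584^16384=1, 584^32768=1, 584^65536=1, 584^131072=1; 584^169664 = 584^64 * 584^128 * 584^512 * 584^1024 * 584^4096 * 584^32768 * 584^131072 = 1 (mod 901); answer 1
Part 2: R1 = 1; m = -32; a(2) = 1*(-34) + 1*(-32) = -66; iterating: a(2)=-66, a(3)=-100, a(4)=-166, a(5)=-266, a(6)=-432, a(7)=-698, a(8)=-1130, a(9)=-1828, a(10)=-2958, a(11)=-4786, a(12)=-7744, a(13)=-12530, a(14)=-20274, a(15)=-32804, a(16)=-53078, a(17)=-85882; answer -85882

-85882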